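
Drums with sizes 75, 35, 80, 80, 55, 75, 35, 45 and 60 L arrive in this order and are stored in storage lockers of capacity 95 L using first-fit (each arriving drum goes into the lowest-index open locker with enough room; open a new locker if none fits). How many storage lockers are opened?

  75 → locker 1 (new)  [load 75/95]
  35 → locker 2 (new)  [load 35/95]
  80 → locker 3 (new)  [load 80/95]
  80 → locker 4 (new)  [load 80/95]
  55 → locker 2  [load 90/95]
  75 → locker 5 (new)  [load 75/95]
  35 → locker 6 (new)  [load 35/95]
  45 → locker 6  [load 80/95]
  60 → locker 7 (new)  [load 60/95]
7 storage lockers opened.

7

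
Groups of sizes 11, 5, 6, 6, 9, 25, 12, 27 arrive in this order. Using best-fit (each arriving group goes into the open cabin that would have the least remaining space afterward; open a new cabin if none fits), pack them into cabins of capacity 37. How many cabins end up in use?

  11 → cabin 1 (new)  [load 11/37]
  5 → cabin 1  [load 16/37]
  6 → cabin 1  [load 22/37]
  6 → cabin 1  [load 28/37]
  9 → cabin 1  [load 37/37]
  25 → cabin 2 (new)  [load 25/37]
  12 → cabin 2  [load 37/37]
  27 → cabin 3 (new)  [load 27/37]
3 cabins opened.

3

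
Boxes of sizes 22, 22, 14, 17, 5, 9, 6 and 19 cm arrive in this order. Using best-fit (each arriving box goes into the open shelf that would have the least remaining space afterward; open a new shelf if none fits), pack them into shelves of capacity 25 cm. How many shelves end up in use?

  22 → shelf 1 (new)  [load 22/25]
  22 → shelf 2 (new)  [load 22/25]
  14 → shelf 3 (new)  [load 14/25]
  17 → shelf 4 (new)  [load 17/25]
  5 → shelf 4  [load 22/25]
  9 → shelf 3  [load 23/25]
  6 → shelf 5 (new)  [load 6/25]
  19 → shelf 5  [load 25/25]
5 shelves opened.

5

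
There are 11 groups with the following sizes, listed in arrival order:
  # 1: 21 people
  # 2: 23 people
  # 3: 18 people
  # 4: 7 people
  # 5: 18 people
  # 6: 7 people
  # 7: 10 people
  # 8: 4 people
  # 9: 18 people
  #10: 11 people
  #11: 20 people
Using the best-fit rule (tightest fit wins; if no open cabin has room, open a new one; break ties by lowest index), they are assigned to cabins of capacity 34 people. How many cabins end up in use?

  21 → cabin 1 (new)  [load 21/34]
  23 → cabin 2 (new)  [load 23/34]
  18 → cabin 3 (new)  [load 18/34]
  7 → cabin 2  [load 30/34]
  18 → cabin 4 (new)  [load 18/34]
  7 → cabin 1  [load 28/34]
  10 → cabin 3  [load 28/34]
  4 → cabin 2  [load 34/34]
  18 → cabin 5 (new)  [load 18/34]
  11 → cabin 4  [load 29/34]
  20 → cabin 6 (new)  [load 20/34]
6 cabins opened.

6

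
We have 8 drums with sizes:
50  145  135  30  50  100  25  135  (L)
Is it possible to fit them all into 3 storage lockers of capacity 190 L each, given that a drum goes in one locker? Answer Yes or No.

Total = 670 L; ⌈670/190⌉ = 4.
At least 4 storage lockers are required, but only 3 are allowed.

No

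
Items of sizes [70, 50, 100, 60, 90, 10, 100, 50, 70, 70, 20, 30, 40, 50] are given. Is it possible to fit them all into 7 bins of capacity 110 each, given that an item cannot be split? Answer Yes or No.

Total = 810; ⌈810/110⌉ = 8.
At least 8 bins are required, but only 7 are allowed.

No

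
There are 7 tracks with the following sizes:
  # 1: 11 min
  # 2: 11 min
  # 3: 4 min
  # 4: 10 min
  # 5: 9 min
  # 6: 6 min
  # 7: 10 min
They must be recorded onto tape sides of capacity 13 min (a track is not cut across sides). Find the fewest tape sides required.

Total = 11 + 11 + 10 + 10 + 9 + 6 + 4 = 61 min.
Lower bound: ⌈61/13⌉ = 5 tape sides.
A packing using 6 tape sides:
  side 1: 11 = 11
  side 2: 11 = 11
  side 3: 10 = 10
  side 4: 10 = 10
  side 5: 9 + 4 = 13
  side 6: 6 = 6
No arrangement into 5 tape sides stays within capacity, so 6 is optimal.

6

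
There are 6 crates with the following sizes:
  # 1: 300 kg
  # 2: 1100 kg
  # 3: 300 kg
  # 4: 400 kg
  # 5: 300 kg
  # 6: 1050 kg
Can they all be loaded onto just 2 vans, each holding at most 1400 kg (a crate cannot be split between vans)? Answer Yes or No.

No

Total = 3450 kg; ⌈3450/1400⌉ = 3.
At least 3 vans are required, but only 2 are allowed.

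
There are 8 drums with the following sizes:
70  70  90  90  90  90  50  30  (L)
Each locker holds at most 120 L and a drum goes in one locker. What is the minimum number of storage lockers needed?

Total = 90 + 90 + 90 + 90 + 70 + 70 + 50 + 30 = 580 L.
Lower bound: ⌈580/120⌉ = 5 storage lockers.
Also, 6 drums each exceed 60 L, and no two of those can share a locker, so at least 6 storage lockers are needed.
A packing using 6 storage lockers:
  locker 1: 90 + 30 = 120
  locker 2: 90 = 90
  locker 3: 90 = 90
  locker 4: 90 = 90
  locker 5: 70 + 50 = 120
  locker 6: 70 = 70
This matches the lower bound, so 6 is optimal.

6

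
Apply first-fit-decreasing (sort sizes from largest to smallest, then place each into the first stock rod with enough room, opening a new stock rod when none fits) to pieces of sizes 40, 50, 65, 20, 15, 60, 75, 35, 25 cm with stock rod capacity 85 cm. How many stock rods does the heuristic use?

5

Sorted descending: 75, 65, 60, 50, 40, 35, 25, 20, 15.
  75 → stock rod 1 (new)  [load 75/85]
  65 → stock rod 2 (new)  [load 65/85]
  60 → stock rod 3 (new)  [load 60/85]
  50 → stock rod 4 (new)  [load 50/85]
  40 → stock rod 5 (new)  [load 40/85]
  35 → stock rod 4  [load 85/85]
  25 → stock rod 3  [load 85/85]
  20 → stock rod 2  [load 85/85]
  15 → stock rod 5  [load 55/85]
5 stock rods opened.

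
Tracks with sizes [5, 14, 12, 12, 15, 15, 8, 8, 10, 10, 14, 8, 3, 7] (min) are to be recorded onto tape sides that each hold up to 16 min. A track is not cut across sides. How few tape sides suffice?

10

Total = 15 + 15 + 14 + 14 + 12 + 12 + 10 + 10 + 8 + 8 + 8 + 7 + 5 + 3 = 141 min.
Lower bound: ⌈141/16⌉ = 9 tape sides.
A packing using 10 tape sides:
  side 1: 15 = 15
  side 2: 15 = 15
  side 3: 14 = 14
  side 4: 14 = 14
  side 5: 12 + 3 = 15
  side 6: 12 = 12
  side 7: 10 + 5 = 15
  side 8: 10 = 10
  side 9: 8 + 8 = 16
  side 10: 8 + 7 = 15
No arrangement into 9 tape sides stays within capacity, so 10 is optimal.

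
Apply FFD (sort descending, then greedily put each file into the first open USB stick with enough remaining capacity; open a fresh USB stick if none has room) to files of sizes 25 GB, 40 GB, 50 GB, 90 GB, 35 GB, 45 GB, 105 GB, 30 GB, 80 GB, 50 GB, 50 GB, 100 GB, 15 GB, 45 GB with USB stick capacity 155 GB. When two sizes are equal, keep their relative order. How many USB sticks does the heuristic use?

Sorted descending: 105, 100, 90, 80, 50, 50, 50, 45, 45, 40, 35, 30, 25, 15.
  105 → USB stick 1 (new)  [load 105/155]
  100 → USB stick 2 (new)  [load 100/155]
  90 → USB stick 3 (new)  [load 90/155]
  80 → USB stick 4 (new)  [load 80/155]
  50 → USB stick 1  [load 155/155]
  50 → USB stick 2  [load 150/155]
  50 → USB stick 3  [load 140/155]
  45 → USB stick 4  [load 125/155]
  45 → USB stick 5 (new)  [load 45/155]
  40 → USB stick 5  [load 85/155]
  35 → USB stick 5  [load 120/155]
  30 → USB stick 4  [load 155/155]
  25 → USB stick 5  [load 145/155]
  15 → USB stick 3  [load 155/155]
5 USB sticks opened.

5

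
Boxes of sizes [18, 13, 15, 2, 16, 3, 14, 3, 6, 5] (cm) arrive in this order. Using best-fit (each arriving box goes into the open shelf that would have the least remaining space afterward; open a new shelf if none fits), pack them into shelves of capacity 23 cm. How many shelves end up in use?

5

  18 → shelf 1 (new)  [load 18/23]
  13 → shelf 2 (new)  [load 13/23]
  15 → shelf 3 (new)  [load 15/23]
  2 → shelf 1  [load 20/23]
  16 → shelf 4 (new)  [load 16/23]
  3 → shelf 1  [load 23/23]
  14 → shelf 5 (new)  [load 14/23]
  3 → shelf 4  [load 19/23]
  6 → shelf 3  [load 21/23]
  5 → shelf 5  [load 19/23]
5 shelves opened.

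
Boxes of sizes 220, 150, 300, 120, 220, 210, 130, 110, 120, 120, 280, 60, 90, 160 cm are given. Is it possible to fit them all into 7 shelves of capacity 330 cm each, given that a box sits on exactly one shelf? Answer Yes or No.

No

Total = 2290 cm; ⌈2290/330⌉ = 7.
The bound of 7 does not rule out 7, but exhaustive search shows no assignment into 7 shelves of capacity 330 cm exists — the minimum is 8.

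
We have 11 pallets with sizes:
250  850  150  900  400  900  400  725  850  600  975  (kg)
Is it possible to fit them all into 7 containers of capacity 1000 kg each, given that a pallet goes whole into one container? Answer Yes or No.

No

Total = 7000 kg; ⌈7000/1000⌉ = 7.
The bound of 7 does not rule out 7, but exhaustive search shows no assignment into 7 containers of capacity 1000 kg exists — the minimum is 8.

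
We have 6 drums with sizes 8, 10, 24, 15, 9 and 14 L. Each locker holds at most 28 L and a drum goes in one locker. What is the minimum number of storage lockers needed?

4

Total = 24 + 15 + 14 + 10 + 9 + 8 = 80 L.
Lower bound: ⌈80/28⌉ = 3 storage lockers.
A packing using 4 storage lockers:
  locker 1: 24 = 24
  locker 2: 15 + 10 = 25
  locker 3: 14 + 9 = 23
  locker 4: 8 = 8
No arrangement into 3 storage lockers stays within capacity, so 4 is optimal.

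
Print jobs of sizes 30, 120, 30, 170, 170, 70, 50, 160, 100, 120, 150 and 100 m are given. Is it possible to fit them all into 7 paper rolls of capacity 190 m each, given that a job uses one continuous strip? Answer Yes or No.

Total = 1270 m; ⌈1270/190⌉ = 7.
8 print jobs each exceed half the capacity and cannot share a roll, forcing at least 8 paper rolls.
At least 8 paper rolls are required, but only 7 are allowed.

No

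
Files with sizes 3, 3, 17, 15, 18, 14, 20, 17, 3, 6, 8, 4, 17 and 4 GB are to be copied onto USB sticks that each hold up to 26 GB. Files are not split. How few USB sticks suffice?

7

Total = 20 + 18 + 17 + 17 + 17 + 15 + 14 + 8 + 6 + 4 + 4 + 3 + 3 + 3 = 149 GB.
Lower bound: ⌈149/26⌉ = 6 USB sticks.
Also, 7 files each exceed 13 GB, and no two of those can share a USB stick, so at least 7 USB sticks are needed.
A packing using 7 USB sticks:
  USB stick 1: 20 + 6 = 26
  USB stick 2: 18 + 8 = 26
  USB stick 3: 17 + 4 + 4 = 25
  USB stick 4: 17 + 3 + 3 + 3 = 26
  USB stick 5: 17 = 17
  USB stick 6: 15 = 15
  USB stick 7: 14 = 14
This matches the lower bound, so 7 is optimal.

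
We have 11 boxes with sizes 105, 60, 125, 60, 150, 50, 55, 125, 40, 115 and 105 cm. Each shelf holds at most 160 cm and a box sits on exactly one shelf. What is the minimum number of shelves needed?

7

Total = 150 + 125 + 125 + 115 + 105 + 105 + 60 + 60 + 55 + 50 + 40 = 990 cm.
Lower bound: ⌈990/160⌉ = 7 shelves.
A packing using 7 shelves:
  shelf 1: 150 = 150
  shelf 2: 125 = 125
  shelf 3: 125 = 125
  shelf 4: 115 + 40 = 155
  shelf 5: 105 + 55 = 160
  shelf 6: 105 + 50 = 155
  shelf 7: 60 + 60 = 120
This matches the lower bound, so 7 is optimal.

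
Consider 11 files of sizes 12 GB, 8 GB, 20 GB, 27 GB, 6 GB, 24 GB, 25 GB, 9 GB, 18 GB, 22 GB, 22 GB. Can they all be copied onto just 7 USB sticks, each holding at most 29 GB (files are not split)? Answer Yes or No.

No

Total = 193 GB; ⌈193/29⌉ = 7.
The bound of 7 does not rule out 7, but exhaustive search shows no assignment into 7 USB sticks of capacity 29 GB exists — the minimum is 8.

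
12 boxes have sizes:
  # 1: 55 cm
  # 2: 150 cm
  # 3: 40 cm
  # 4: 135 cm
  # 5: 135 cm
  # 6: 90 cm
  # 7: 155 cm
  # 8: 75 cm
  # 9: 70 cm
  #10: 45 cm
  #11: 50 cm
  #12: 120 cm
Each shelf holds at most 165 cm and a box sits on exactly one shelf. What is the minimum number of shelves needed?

Total = 155 + 150 + 135 + 135 + 120 + 90 + 75 + 70 + 55 + 50 + 45 + 40 = 1120 cm.
Lower bound: ⌈1120/165⌉ = 7 shelves.
A packing using 8 shelves:
  shelf 1: 155 = 155
  shelf 2: 150 = 150
  shelf 3: 135 = 135
  shelf 4: 135 = 135
  shelf 5: 120 + 45 = 165
  shelf 6: 90 + 75 = 165
  shelf 7: 70 + 55 + 40 = 165
  shelf 8: 50 = 50
No arrangement into 7 shelves stays within capacity, so 8 is optimal.

8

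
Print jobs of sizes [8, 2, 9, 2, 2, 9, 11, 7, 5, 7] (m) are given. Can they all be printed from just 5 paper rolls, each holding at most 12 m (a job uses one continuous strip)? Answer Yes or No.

No

Total = 62 m; ⌈62/12⌉ = 6.
At least 6 paper rolls are required, but only 5 are allowed.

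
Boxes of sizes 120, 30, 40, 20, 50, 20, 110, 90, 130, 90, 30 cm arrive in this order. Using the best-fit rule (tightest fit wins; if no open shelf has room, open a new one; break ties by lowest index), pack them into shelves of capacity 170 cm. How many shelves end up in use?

6

  120 → shelf 1 (new)  [load 120/170]
  30 → shelf 1  [load 150/170]
  40 → shelf 2 (new)  [load 40/170]
  20 → shelf 1  [load 170/170]
  50 → shelf 2  [load 90/170]
  20 → shelf 2  [load 110/170]
  110 → shelf 3 (new)  [load 110/170]
  90 → shelf 4 (new)  [load 90/170]
  130 → shelf 5 (new)  [load 130/170]
  90 → shelf 6 (new)  [load 90/170]
  30 → shelf 5  [load 160/170]
6 shelves opened.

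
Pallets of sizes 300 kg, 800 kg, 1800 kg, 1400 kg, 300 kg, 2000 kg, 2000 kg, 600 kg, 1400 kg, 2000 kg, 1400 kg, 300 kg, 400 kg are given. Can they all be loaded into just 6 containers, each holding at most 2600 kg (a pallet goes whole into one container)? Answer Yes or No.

Total = 14700 kg; ⌈14700/2600⌉ = 6.
7 pallets each exceed half the capacity and cannot share a container, forcing at least 7 containers.
At least 7 containers are required, but only 6 are allowed.

No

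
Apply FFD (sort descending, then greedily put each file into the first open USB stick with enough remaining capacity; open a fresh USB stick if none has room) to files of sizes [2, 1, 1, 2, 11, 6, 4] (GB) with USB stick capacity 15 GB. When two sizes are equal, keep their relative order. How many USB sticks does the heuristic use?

2

Sorted descending: 11, 6, 4, 2, 2, 1, 1.
  11 → USB stick 1 (new)  [load 11/15]
  6 → USB stick 2 (new)  [load 6/15]
  4 → USB stick 1  [load 15/15]
  2 → USB stick 2  [load 8/15]
  2 → USB stick 2  [load 10/15]
  1 → USB stick 2  [load 11/15]
  1 → USB stick 2  [load 12/15]
2 USB sticks opened.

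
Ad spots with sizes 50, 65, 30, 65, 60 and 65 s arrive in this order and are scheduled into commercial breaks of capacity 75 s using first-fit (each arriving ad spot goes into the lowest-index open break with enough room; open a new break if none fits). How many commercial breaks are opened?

  50 → break 1 (new)  [load 50/75]
  65 → break 2 (new)  [load 65/75]
  30 → break 3 (new)  [load 30/75]
  65 → break 4 (new)  [load 65/75]
  60 → break 5 (new)  [load 60/75]
  65 → break 6 (new)  [load 65/75]
6 commercial breaks opened.

6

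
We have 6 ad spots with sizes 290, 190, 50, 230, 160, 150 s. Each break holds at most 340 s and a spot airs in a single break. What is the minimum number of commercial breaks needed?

Total = 290 + 230 + 190 + 160 + 150 + 50 = 1070 s.
Lower bound: ⌈1070/340⌉ = 4 commercial breaks.
A packing using 4 commercial breaks:
  break 1: 290 + 50 = 340
  break 2: 230 = 230
  break 3: 190 + 150 = 340
  break 4: 160 = 160
This matches the lower bound, so 4 is optimal.

4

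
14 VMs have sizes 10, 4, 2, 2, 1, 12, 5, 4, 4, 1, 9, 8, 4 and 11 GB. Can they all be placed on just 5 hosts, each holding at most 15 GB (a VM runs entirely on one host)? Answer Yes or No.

Total = 77 GB; ⌈77/15⌉ = 6.
At least 6 hosts are required, but only 5 are allowed.

No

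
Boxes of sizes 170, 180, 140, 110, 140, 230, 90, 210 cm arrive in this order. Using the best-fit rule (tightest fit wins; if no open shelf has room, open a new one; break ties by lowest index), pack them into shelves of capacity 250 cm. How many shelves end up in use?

6

  170 → shelf 1 (new)  [load 170/250]
  180 → shelf 2 (new)  [load 180/250]
  140 → shelf 3 (new)  [load 140/250]
  110 → shelf 3  [load 250/250]
  140 → shelf 4 (new)  [load 140/250]
  230 → shelf 5 (new)  [load 230/250]
  90 → shelf 4  [load 230/250]
  210 → shelf 6 (new)  [load 210/250]
6 shelves opened.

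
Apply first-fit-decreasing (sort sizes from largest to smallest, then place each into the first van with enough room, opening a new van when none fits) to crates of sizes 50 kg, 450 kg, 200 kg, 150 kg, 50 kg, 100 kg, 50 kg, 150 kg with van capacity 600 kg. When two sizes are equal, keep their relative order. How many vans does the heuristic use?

2

Sorted descending: 450, 200, 150, 150, 100, 50, 50, 50.
  450 → van 1 (new)  [load 450/600]
  200 → van 2 (new)  [load 200/600]
  150 → van 1  [load 600/600]
  150 → van 2  [load 350/600]
  100 → van 2  [load 450/600]
  50 → van 2  [load 500/600]
  50 → van 2  [load 550/600]
  50 → van 2  [load 600/600]
2 vans opened.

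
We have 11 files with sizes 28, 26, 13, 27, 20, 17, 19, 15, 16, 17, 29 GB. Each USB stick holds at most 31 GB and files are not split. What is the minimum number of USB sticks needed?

Total = 29 + 28 + 27 + 26 + 20 + 19 + 17 + 17 + 16 + 15 + 13 = 227 GB.
Lower bound: ⌈227/31⌉ = 8 USB sticks.
Also, 9 files each exceed 31/2 GB, and no two of those can share a USB stick, so at least 9 USB sticks are needed.
A packing using 9 USB sticks:
  USB stick 1: 29 = 29
  USB stick 2: 28 = 28
  USB stick 3: 27 = 27
  USB stick 4: 26 = 26
  USB stick 5: 20 = 20
  USB stick 6: 19 = 19
  USB stick 7: 17 + 13 = 30
  USB stick 8: 17 = 17
  USB stick 9: 16 + 15 = 31
This matches the lower bound, so 9 is optimal.

9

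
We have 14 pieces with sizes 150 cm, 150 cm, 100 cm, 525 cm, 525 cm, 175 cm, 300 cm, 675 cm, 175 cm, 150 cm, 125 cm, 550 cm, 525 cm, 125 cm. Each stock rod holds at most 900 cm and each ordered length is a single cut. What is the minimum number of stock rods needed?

Total = 675 + 550 + 525 + 525 + 525 + 300 + 175 + 175 + 150 + 150 + 150 + 125 + 125 + 100 = 4250 cm.
Lower bound: ⌈4250/900⌉ = 5 stock rods.
A packing using 5 stock rods:
  stock rod 1: 675 + 175 = 850
  stock rod 2: 550 + 300 = 850
  stock rod 3: 525 + 175 + 150 = 850
  stock rod 4: 525 + 150 + 150 = 825
  stock rod 5: 525 + 125 + 125 + 100 = 875
This matches the lower bound, so 5 is optimal.

5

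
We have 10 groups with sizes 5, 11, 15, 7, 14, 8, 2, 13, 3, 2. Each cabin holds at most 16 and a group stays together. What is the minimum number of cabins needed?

6

Total = 15 + 14 + 13 + 11 + 8 + 7 + 5 + 3 + 2 + 2 = 80.
Lower bound: ⌈80/16⌉ = 5 cabins.
A packing using 6 cabins:
  cabin 1: 15 = 15
  cabin 2: 14 + 2 = 16
  cabin 3: 13 + 3 = 16
  cabin 4: 11 + 5 = 16
  cabin 5: 8 + 7 = 15
  cabin 6: 2 = 2
No arrangement into 5 cabins stays within capacity, so 6 is optimal.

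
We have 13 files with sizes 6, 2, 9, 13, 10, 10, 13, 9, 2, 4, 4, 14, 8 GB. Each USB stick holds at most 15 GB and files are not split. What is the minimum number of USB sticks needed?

8

Total = 14 + 13 + 13 + 10 + 10 + 9 + 9 + 8 + 6 + 4 + 4 + 2 + 2 = 104 GB.
Lower bound: ⌈104/15⌉ = 7 USB sticks.
Also, 8 files each exceed 15/2 GB, and no two of those can share a USB stick, so at least 8 USB sticks are needed.
A packing using 8 USB sticks:
  USB stick 1: 14 = 14
  USB stick 2: 13 + 2 = 15
  USB stick 3: 13 + 2 = 15
  USB stick 4: 10 + 4 = 14
  USB stick 5: 10 + 4 = 14
  USB stick 6: 9 + 6 = 15
  USB stick 7: 9 = 9
  USB stick 8: 8 = 8
This matches the lower bound, so 8 is optimal.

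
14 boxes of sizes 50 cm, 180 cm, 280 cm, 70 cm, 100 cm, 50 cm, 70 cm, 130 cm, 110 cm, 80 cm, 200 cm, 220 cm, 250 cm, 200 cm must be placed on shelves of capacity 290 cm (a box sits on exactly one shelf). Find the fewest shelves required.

8

Total = 280 + 250 + 220 + 200 + 200 + 180 + 130 + 110 + 100 + 80 + 70 + 70 + 50 + 50 = 1990 cm.
Lower bound: ⌈1990/290⌉ = 7 shelves.
A packing using 8 shelves:
  shelf 1: 280 = 280
  shelf 2: 250 = 250
  shelf 3: 220 + 70 = 290
  shelf 4: 200 + 80 = 280
  shelf 5: 200 + 70 = 270
  shelf 6: 180 + 110 = 290
  shelf 7: 130 + 100 + 50 = 280
  shelf 8: 50 = 50
No arrangement into 7 shelves stays within capacity, so 8 is optimal.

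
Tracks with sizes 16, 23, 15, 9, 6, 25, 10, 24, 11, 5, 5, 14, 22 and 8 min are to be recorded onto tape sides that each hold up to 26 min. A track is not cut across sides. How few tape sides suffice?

Total = 25 + 24 + 23 + 22 + 16 + 15 + 14 + 11 + 10 + 9 + 8 + 6 + 5 + 5 = 193 min.
Lower bound: ⌈193/26⌉ = 8 tape sides.
A packing using 8 tape sides:
  side 1: 25 = 25
  side 2: 24 = 24
  side 3: 23 = 23
  side 4: 22 = 22
  side 5: 16 + 10 = 26
  side 6: 15 + 11 = 26
  side 7: 14 + 9 = 23
  side 8: 8 + 6 + 5 + 5 = 24
This matches the lower bound, so 8 is optimal.

8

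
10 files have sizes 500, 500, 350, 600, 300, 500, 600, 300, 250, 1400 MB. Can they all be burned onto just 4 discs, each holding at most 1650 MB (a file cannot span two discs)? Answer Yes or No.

Yes

A valid assignment using 4 discs:
  disc 1: 1400 + 250 = 1650
  disc 2: 600 + 600 + 350 = 1550
  disc 3: 500 + 500 + 500 = 1500
  disc 4: 300 + 300 = 600
Every load is within 1650 MB, so 4 discs suffice.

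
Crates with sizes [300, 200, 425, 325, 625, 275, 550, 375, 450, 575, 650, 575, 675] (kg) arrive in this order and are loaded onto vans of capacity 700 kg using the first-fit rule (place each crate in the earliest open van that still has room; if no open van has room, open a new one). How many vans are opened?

10

  300 → van 1 (new)  [load 300/700]
  200 → van 1  [load 500/700]
  425 → van 2 (new)  [load 425/700]
  325 → van 3 (new)  [load 325/700]
  625 → van 4 (new)  [load 625/700]
  275 → van 2  [load 700/700]
  550 → van 5 (new)  [load 550/700]
  375 → van 3  [load 700/700]
  450 → van 6 (new)  [load 450/700]
  575 → van 7 (new)  [load 575/700]
  650 → van 8 (new)  [load 650/700]
  575 → van 9 (new)  [load 575/700]
  675 → van 10 (new)  [load 675/700]
10 vans opened.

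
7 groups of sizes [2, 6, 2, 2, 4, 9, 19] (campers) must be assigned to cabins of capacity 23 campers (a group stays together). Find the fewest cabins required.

2

Total = 19 + 9 + 6 + 4 + 2 + 2 + 2 = 44 campers.
Lower bound: ⌈44/23⌉ = 2 cabins.
A packing using 2 cabins:
  cabin 1: 19 + 4 = 23
  cabin 2: 9 + 6 + 2 + 2 + 2 = 21
This matches the lower bound, so 2 is optimal.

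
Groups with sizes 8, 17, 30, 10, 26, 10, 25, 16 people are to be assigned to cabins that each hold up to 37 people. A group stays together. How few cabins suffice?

5

Total = 30 + 26 + 25 + 17 + 16 + 10 + 10 + 8 = 142 people.
Lower bound: ⌈142/37⌉ = 4 cabins.
A packing using 5 cabins:
  cabin 1: 30 = 30
  cabin 2: 26 + 10 = 36
  cabin 3: 25 + 10 = 35
  cabin 4: 17 + 16 = 33
  cabin 5: 8 = 8
No arrangement into 4 cabins stays within capacity, so 5 is optimal.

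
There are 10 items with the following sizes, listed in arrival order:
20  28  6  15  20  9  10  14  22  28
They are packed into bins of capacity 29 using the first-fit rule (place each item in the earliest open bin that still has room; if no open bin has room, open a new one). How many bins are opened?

7

  20 → bin 1 (new)  [load 20/29]
  28 → bin 2 (new)  [load 28/29]
  6 → bin 1  [load 26/29]
  15 → bin 3 (new)  [load 15/29]
  20 → bin 4 (new)  [load 20/29]
  9 → bin 3  [load 24/29]
  10 → bin 5 (new)  [load 10/29]
  14 → bin 5  [load 24/29]
  22 → bin 6 (new)  [load 22/29]
  28 → bin 7 (new)  [load 28/29]
7 bins opened.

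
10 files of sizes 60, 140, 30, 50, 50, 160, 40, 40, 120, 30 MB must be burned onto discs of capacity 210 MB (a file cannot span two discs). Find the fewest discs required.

Total = 160 + 140 + 120 + 60 + 50 + 50 + 40 + 40 + 30 + 30 = 720 MB.
Lower bound: ⌈720/210⌉ = 4 discs.
A packing using 4 discs:
  disc 1: 160 + 50 = 210
  disc 2: 140 + 60 = 200
  disc 3: 120 + 50 + 40 = 210
  disc 4: 40 + 30 + 30 = 100
This matches the lower bound, so 4 is optimal.

4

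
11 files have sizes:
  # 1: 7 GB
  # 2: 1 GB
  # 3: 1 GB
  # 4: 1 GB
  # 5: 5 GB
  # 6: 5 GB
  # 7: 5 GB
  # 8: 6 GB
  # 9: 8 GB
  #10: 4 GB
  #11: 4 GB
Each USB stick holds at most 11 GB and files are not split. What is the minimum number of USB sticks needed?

Total = 8 + 7 + 6 + 5 + 5 + 5 + 4 + 4 + 1 + 1 + 1 = 47 GB.
Lower bound: ⌈47/11⌉ = 5 USB sticks.
A packing using 5 USB sticks:
  USB stick 1: 8 + 1 + 1 + 1 = 11
  USB stick 2: 7 + 4 = 11
  USB stick 3: 6 + 5 = 11
  USB stick 4: 5 + 5 = 10
  USB stick 5: 4 = 4
This matches the lower bound, so 5 is optimal.

5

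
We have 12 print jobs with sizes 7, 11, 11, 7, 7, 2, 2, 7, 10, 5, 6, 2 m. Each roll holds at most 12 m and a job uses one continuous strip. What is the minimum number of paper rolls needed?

Total = 11 + 11 + 10 + 7 + 7 + 7 + 7 + 6 + 5 + 2 + 2 + 2 = 77 m.
Lower bound: ⌈77/12⌉ = 7 paper rolls.
A packing using 8 paper rolls:
  roll 1: 11 = 11
  roll 2: 11 = 11
  roll 3: 10 + 2 = 12
  roll 4: 7 + 5 = 12
  roll 5: 7 + 2 + 2 = 11
  roll 6: 7 = 7
  roll 7: 7 = 7
  roll 8: 6 = 6
No arrangement into 7 paper rolls stays within capacity, so 8 is optimal.

8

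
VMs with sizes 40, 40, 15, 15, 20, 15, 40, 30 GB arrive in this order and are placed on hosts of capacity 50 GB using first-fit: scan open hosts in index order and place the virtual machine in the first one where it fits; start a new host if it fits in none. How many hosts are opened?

  40 → host 1 (new)  [load 40/50]
  40 → host 2 (new)  [load 40/50]
  15 → host 3 (new)  [load 15/50]
  15 → host 3  [load 30/50]
  20 → host 3  [load 50/50]
  15 → host 4 (new)  [load 15/50]
  40 → host 5 (new)  [load 40/50]
  30 → host 4  [load 45/50]
5 hosts opened.

5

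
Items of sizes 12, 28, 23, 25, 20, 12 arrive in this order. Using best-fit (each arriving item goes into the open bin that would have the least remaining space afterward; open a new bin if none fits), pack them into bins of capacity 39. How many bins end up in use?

  12 → bin 1 (new)  [load 12/39]
  28 → bin 2 (new)  [load 28/39]
  23 → bin 1  [load 35/39]
  25 → bin 3 (new)  [load 25/39]
  20 → bin 4 (new)  [load 20/39]
  12 → bin 3  [load 37/39]
4 bins opened.

4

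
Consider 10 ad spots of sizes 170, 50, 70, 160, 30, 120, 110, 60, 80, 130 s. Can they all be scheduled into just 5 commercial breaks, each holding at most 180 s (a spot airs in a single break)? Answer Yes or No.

Total = 980 s; ⌈980/180⌉ = 6.
At least 6 commercial breaks are required, but only 5 are allowed.

No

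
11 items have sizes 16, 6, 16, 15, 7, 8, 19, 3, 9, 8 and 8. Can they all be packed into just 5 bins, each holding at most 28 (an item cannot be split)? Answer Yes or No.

A valid assignment using 5 bins:
  bin 1: 19 + 9 = 28
  bin 2: 16 + 8 + 3 = 27
  bin 3: 16 + 8 = 24
  bin 4: 15 + 8 = 23
  bin 5: 7 + 6 = 13
Every load is within 28, so 5 bins suffice.

Yes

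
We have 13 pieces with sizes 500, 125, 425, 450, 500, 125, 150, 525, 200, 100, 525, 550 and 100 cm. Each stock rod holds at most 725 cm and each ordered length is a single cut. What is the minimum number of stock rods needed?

Total = 550 + 525 + 525 + 500 + 500 + 450 + 425 + 200 + 150 + 125 + 125 + 100 + 100 = 4275 cm.
Lower bound: ⌈4275/725⌉ = 6 stock rods.
Also, 7 pieces each exceed 725/2 cm, and no two of those can share a stock rod, so at least 7 stock rods are needed.
A packing using 7 stock rods:
  stock rod 1: 550 + 150 = 700
  stock rod 2: 525 + 200 = 725
  stock rod 3: 525 + 125 = 650
  stock rod 4: 500 + 125 + 100 = 725
  stock rod 5: 500 + 100 = 600
  stock rod 6: 450 = 450
  stock rod 7: 425 = 425
This matches the lower bound, so 7 is optimal.

7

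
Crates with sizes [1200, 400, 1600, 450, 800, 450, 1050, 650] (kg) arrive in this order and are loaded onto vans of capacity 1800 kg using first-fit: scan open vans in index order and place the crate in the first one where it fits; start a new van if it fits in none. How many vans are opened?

4

  1200 → van 1 (new)  [load 1200/1800]
  400 → van 1  [load 1600/1800]
  1600 → van 2 (new)  [load 1600/1800]
  450 → van 3 (new)  [load 450/1800]
  800 → van 3  [load 1250/1800]
  450 → van 3  [load 1700/1800]
  1050 → van 4 (new)  [load 1050/1800]
  650 → van 4  [load 1700/1800]
4 vans opened.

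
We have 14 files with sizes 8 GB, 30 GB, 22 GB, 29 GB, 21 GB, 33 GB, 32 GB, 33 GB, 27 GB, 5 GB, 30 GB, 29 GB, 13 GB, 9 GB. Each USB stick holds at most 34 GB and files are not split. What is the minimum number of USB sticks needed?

11

Total = 33 + 33 + 32 + 30 + 30 + 29 + 29 + 27 + 22 + 21 + 13 + 9 + 8 + 5 = 321 GB.
Lower bound: ⌈321/34⌉ = 10 USB sticks.
A packing using 11 USB sticks:
  USB stick 1: 33 = 33
  USB stick 2: 33 = 33
  USB stick 3: 32 = 32
  USB stick 4: 30 = 30
  USB stick 5: 30 = 30
  USB stick 6: 29 + 5 = 34
  USB stick 7: 29 = 29
  USB stick 8: 27 = 27
  USB stick 9: 22 + 9 = 31
  USB stick 10: 21 + 13 = 34
  USB stick 11: 8 = 8
No arrangement into 10 USB sticks stays within capacity, so 11 is optimal.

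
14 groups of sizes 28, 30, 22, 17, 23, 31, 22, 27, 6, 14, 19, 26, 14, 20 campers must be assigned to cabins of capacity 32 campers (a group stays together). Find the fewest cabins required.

12

Total = 31 + 30 + 28 + 27 + 26 + 23 + 22 + 22 + 20 + 19 + 17 + 14 + 14 + 6 = 299 campers.
Lower bound: ⌈299/32⌉ = 10 cabins.
Also, 11 groups each exceed 16 campers, and no two of those can share a cabin, so at least 11 cabins are needed.
A packing using 12 cabins:
  cabin 1: 31 = 31
  cabin 2: 30 = 30
  cabin 3: 28 = 28
  cabin 4: 27 = 27
  cabin 5: 26 + 6 = 32
  cabin 6: 23 = 23
  cabin 7: 22 = 22
  cabin 8: 22 = 22
  cabin 9: 20 = 20
  cabin 10: 19 = 19
  cabin 11: 17 + 14 = 31
  cabin 12: 14 = 14
No arrangement into 11 cabins stays within capacity, so 12 is optimal.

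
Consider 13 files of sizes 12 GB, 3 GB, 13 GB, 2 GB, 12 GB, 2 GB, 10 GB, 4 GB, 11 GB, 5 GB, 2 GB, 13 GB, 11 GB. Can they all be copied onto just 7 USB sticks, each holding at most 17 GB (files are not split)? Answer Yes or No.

A valid assignment using 7 USB sticks:
  USB stick 1: 13 + 4 = 17
  USB stick 2: 13 + 3 = 16
  USB stick 3: 12 + 5 = 17
  USB stick 4: 12 + 2 + 2 = 16
  USB stick 5: 11 + 2 = 13
  USB stick 6: 11 = 11
  USB stick 7: 10 = 10
Every load is within 17 GB, so 7 USB sticks suffice.

Yes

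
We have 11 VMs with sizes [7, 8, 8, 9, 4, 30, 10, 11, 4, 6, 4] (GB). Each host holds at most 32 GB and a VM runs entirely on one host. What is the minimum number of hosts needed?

4

Total = 30 + 11 + 10 + 9 + 8 + 8 + 7 + 6 + 4 + 4 + 4 = 101 GB.
Lower bound: ⌈101/32⌉ = 4 hosts.
A packing using 4 hosts:
  host 1: 30 = 30
  host 2: 11 + 10 + 9 = 30
  host 3: 8 + 8 + 7 + 6 = 29
  host 4: 4 + 4 + 4 = 12
This matches the lower bound, so 4 is optimal.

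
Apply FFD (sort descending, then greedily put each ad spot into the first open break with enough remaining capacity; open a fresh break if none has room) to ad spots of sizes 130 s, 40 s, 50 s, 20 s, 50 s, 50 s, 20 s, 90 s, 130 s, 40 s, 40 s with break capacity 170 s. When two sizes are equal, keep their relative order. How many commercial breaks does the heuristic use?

Sorted descending: 130, 130, 90, 50, 50, 50, 40, 40, 40, 20, 20.
  130 → break 1 (new)  [load 130/170]
  130 → break 2 (new)  [load 130/170]
  90 → break 3 (new)  [load 90/170]
  50 → break 3  [load 140/170]
  50 → break 4 (new)  [load 50/170]
  50 → break 4  [load 100/170]
  40 → break 1  [load 170/170]
  40 → break 2  [load 170/170]
  40 → break 4  [load 140/170]
  20 → break 3  [load 160/170]
  20 → break 4  [load 160/170]
4 commercial breaks opened.

4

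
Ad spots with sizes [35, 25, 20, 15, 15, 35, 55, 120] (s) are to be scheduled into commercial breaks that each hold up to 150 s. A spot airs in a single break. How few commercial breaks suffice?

3

Total = 120 + 55 + 35 + 35 + 25 + 20 + 15 + 15 = 320 s.
Lower bound: ⌈320/150⌉ = 3 commercial breaks.
A packing using 3 commercial breaks:
  break 1: 120 + 25 = 145
  break 2: 55 + 35 + 35 + 20 = 145
  break 3: 15 + 15 = 30
This matches the lower bound, so 3 is optimal.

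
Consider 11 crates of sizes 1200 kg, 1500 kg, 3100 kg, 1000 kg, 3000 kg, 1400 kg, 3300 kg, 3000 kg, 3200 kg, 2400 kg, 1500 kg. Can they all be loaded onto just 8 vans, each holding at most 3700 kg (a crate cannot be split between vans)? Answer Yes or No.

Yes

A valid assignment using 8 vans:
  van 1: 3300 = 3300
  van 2: 3200 = 3200
  van 3: 3100 = 3100
  van 4: 3000 = 3000
  van 5: 3000 = 3000
  van 6: 2400 + 1200 = 3600
  van 7: 1500 + 1500 = 3000
  van 8: 1400 + 1000 = 2400
Every load is within 3700 kg, so 8 vans suffice.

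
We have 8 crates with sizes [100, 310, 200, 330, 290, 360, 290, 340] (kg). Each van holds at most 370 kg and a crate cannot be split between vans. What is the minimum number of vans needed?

Total = 360 + 340 + 330 + 310 + 290 + 290 + 200 + 100 = 2220 kg.
Lower bound: ⌈2220/370⌉ = 6 vans.
Also, 7 crates each exceed 185 kg, and no two of those can share a van, so at least 7 vans are needed.
A packing using 7 vans:
  van 1: 360 = 360
  van 2: 340 = 340
  van 3: 330 = 330
  van 4: 310 = 310
  van 5: 290 = 290
  van 6: 290 = 290
  van 7: 200 + 100 = 300
This matches the lower bound, so 7 is optimal.

7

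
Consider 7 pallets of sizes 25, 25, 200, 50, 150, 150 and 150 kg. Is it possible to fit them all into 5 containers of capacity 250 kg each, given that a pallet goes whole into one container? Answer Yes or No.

A valid assignment using 4 containers:
  container 1: 200 + 50 = 250
  container 2: 150 + 25 + 25 = 200
  container 3: 150 = 150
  container 4: 150 = 150
That uses only 4 ≤ 5, so 5 containers are enough.

Yes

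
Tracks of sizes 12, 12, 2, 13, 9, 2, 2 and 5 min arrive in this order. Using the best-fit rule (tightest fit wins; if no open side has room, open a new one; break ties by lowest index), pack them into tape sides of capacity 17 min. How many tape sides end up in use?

4

  12 → side 1 (new)  [load 12/17]
  12 → side 2 (new)  [load 12/17]
  2 → side 1  [load 14/17]
  13 → side 3 (new)  [load 13/17]
  9 → side 4 (new)  [load 9/17]
  2 → side 1  [load 16/17]
  2 → side 3  [load 15/17]
  5 → side 2  [load 17/17]
4 tape sides opened.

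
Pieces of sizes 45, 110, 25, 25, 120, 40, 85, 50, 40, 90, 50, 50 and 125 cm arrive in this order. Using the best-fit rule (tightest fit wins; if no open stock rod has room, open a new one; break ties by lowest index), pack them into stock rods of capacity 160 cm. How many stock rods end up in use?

  45 → stock rod 1 (new)  [load 45/160]
  110 → stock rod 1  [load 155/160]
  25 → stock rod 2 (new)  [load 25/160]
  25 → stock rod 2  [load 50/160]
  120 → stock rod 3 (new)  [load 120/160]
  40 → stock rod 3  [load 160/160]
  85 → stock rod 2  [load 135/160]
  50 → stock rod 4 (new)  [load 50/160]
  40 → stock rod 4  [load 90/160]
  90 → stock rod 5 (new)  [load 90/160]
  50 → stock rod 4  [load 140/160]
  50 → stock rod 5  [load 140/160]
  125 → stock rod 6 (new)  [load 125/160]
6 stock rods opened.

6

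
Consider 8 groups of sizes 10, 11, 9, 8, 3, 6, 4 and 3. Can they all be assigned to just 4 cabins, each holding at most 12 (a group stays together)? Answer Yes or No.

No

Total = 54; ⌈54/12⌉ = 5.
At least 5 cabins are required, but only 4 are allowed.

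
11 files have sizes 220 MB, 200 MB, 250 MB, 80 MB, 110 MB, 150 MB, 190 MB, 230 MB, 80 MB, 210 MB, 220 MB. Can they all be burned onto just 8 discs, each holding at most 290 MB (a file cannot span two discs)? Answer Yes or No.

A valid assignment using 8 discs:
  disc 1: 250 = 250
  disc 2: 230 = 230
  disc 3: 220 = 220
  disc 4: 220 = 220
  disc 5: 210 + 80 = 290
  disc 6: 200 + 80 = 280
  disc 7: 190 = 190
  disc 8: 150 + 110 = 260
Every load is within 290 MB, so 8 discs suffice.

Yes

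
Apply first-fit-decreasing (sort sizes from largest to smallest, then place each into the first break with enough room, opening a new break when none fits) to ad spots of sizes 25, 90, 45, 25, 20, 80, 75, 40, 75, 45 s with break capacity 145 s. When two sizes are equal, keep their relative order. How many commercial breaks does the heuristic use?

Sorted descending: 90, 80, 75, 75, 45, 45, 40, 25, 25, 20.
  90 → break 1 (new)  [load 90/145]
  80 → break 2 (new)  [load 80/145]
  75 → break 3 (new)  [load 75/145]
  75 → break 4 (new)  [load 75/145]
  45 → break 1  [load 135/145]
  45 → break 2  [load 125/145]
  40 → break 3  [load 115/145]
  25 → break 3  [load 140/145]
  25 → break 4  [load 100/145]
  20 → break 2  [load 145/145]
4 commercial breaks opened.

4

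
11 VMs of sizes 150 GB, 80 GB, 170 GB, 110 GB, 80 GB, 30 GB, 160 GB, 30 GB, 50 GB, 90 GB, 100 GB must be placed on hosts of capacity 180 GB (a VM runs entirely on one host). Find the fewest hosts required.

7

Total = 170 + 160 + 150 + 110 + 100 + 90 + 80 + 80 + 50 + 30 + 30 = 1050 GB.
Lower bound: ⌈1050/180⌉ = 6 hosts.
A packing using 7 hosts:
  host 1: 170 = 170
  host 2: 160 = 160
  host 3: 150 + 30 = 180
  host 4: 110 + 50 = 160
  host 5: 100 + 80 = 180
  host 6: 90 + 80 = 170
  host 7: 30 = 30
No arrangement into 6 hosts stays within capacity, so 7 is optimal.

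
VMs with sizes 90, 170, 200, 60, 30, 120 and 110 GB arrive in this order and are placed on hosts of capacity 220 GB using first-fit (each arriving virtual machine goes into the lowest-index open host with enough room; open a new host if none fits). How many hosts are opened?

5

  90 → host 1 (new)  [load 90/220]
  170 → host 2 (new)  [load 170/220]
  200 → host 3 (new)  [load 200/220]
  60 → host 1  [load 150/220]
  30 → host 1  [load 180/220]
  120 → host 4 (new)  [load 120/220]
  110 → host 5 (new)  [load 110/220]
5 hosts opened.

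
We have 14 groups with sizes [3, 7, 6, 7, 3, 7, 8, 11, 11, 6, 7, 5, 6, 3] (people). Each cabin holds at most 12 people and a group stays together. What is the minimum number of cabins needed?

9

Total = 11 + 11 + 8 + 7 + 7 + 7 + 7 + 6 + 6 + 6 + 5 + 3 + 3 + 3 = 90 people.
Lower bound: ⌈90/12⌉ = 8 cabins.
A packing using 9 cabins:
  cabin 1: 11 = 11
  cabin 2: 11 = 11
  cabin 3: 8 + 3 = 11
  cabin 4: 7 + 5 = 12
  cabin 5: 7 + 3 = 10
  cabin 6: 7 + 3 = 10
  cabin 7: 7 = 7
  cabin 8: 6 + 6 = 12
  cabin 9: 6 = 6
No arrangement into 8 cabins stays within capacity, so 9 is optimal.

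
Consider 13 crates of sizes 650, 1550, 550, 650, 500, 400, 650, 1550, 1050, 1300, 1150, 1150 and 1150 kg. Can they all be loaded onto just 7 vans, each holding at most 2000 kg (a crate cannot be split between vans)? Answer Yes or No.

A valid assignment using 7 vans:
  van 1: 1550 + 400 = 1950
  van 2: 1550 = 1550
  van 3: 1300 + 650 = 1950
  van 4: 1150 + 650 = 1800
  van 5: 1150 + 650 = 1800
  van 6: 1150 + 550 = 1700
  van 7: 1050 + 500 = 1550
Every load is within 2000 kg, so 7 vans suffice.

Yes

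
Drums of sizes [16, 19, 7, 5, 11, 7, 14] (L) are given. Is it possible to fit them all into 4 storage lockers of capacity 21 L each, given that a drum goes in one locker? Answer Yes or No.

A valid assignment using 4 storage lockers:
  locker 1: 19 = 19
  locker 2: 16 + 5 = 21
  locker 3: 14 + 7 = 21
  locker 4: 11 + 7 = 18
Every load is within 21 L, so 4 storage lockers suffice.

Yes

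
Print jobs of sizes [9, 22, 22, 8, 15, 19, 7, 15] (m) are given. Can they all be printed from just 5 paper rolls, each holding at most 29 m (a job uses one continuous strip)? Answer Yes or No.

A valid assignment using 5 paper rolls:
  roll 1: 22 + 7 = 29
  roll 2: 22 = 22
  roll 3: 19 + 9 = 28
  roll 4: 15 + 8 = 23
  roll 5: 15 = 15
Every load is within 29 m, so 5 paper rolls suffice.

Yes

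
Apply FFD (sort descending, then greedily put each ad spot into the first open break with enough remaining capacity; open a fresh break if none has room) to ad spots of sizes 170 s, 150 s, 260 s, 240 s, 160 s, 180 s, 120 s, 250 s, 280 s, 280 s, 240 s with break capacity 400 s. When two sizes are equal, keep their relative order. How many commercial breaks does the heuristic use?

7

Sorted descending: 280, 280, 260, 250, 240, 240, 180, 170, 160, 150, 120.
  280 → break 1 (new)  [load 280/400]
  280 → break 2 (new)  [load 280/400]
  260 → break 3 (new)  [load 260/400]
  250 → break 4 (new)  [load 250/400]
  240 → break 5 (new)  [load 240/400]
  240 → break 6 (new)  [load 240/400]
  180 → break 7 (new)  [load 180/400]
  170 → break 7  [load 350/400]
  160 → break 5  [load 400/400]
  150 → break 4  [load 400/400]
  120 → break 1  [load 400/400]
7 commercial breaks opened.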